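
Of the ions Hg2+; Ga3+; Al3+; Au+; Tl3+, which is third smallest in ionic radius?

Tl3+

Al3+: 10 e⁻, Z=13, Ga3+: 28 e⁻, Z=31, Tl3+: 78 e⁻, Z=81, Hg2+: 78 e⁻, Z=80, Au+: 78 e⁻, Z=79. Al3+ < Ga3+ (same group, period 3 vs 4); Ga3+ < Tl3+ (same group, 2 shells fewer); Tl3+ < Hg2+ (both 78 e⁻, Z=81>80); Hg2+ < Au+ (both 78 e⁻, Z=80>79).
So the order is Al3+ < Ga3+ < Tl3+ < Hg2+ < Au+; the 3rd-smallest ion is Tl3+.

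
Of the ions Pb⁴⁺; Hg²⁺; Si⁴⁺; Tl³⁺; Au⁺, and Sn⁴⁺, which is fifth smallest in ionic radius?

Hg²⁺

Electron counts and nuclear charges: Si⁴⁺ has 10 e⁻ (Z=14), Sn⁴⁺ has 46 e⁻ (Z=50), Pb⁴⁺ has 78 e⁻ (Z=82), Tl³⁺ has 78 e⁻ (Z=81), Hg²⁺ has 78 e⁻ (Z=80), Au⁺ has 78 e⁻ (Z=79). Si⁴⁺ < Sn⁴⁺ (same group, period 3 vs 5); Sn⁴⁺ < Pb⁴⁺ (same group, period 5 vs 6); Pb⁴⁺ < Tl³⁺ (isoelectronic, higher Z=82 is smaller); Tl³⁺ < Hg²⁺ (both 78 e⁻, Z=81>80); Hg²⁺ < Au⁺ (both 78 e⁻, Z=80>79).
So the order is Si⁴⁺ < Sn⁴⁺ < Pb⁴⁺ < Tl³⁺ < Hg²⁺ < Au⁺; the 5th-smallest ion is Hg²⁺.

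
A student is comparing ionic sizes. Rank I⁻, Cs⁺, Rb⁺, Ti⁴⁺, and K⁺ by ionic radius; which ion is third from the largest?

Work out protons and electrons: Ti⁴⁺ (Z=22, 18 e⁻), K⁺ (Z=19, 18 e⁻), Rb⁺ (Z=37, 36 e⁻), Cs⁺ (Z=55, 54 e⁻), I⁻ (Z=53, 54 e⁻). Ti⁴⁺ < K⁺ (both 18 e⁻, Z=22>19); K⁺ < Rb⁺ (same group, 1 shell fewer); Rb⁺ < Cs⁺ (same group, 1 shell fewer); Cs⁺ < I⁻ (both 54 e⁻, Z=55>53).
So the order is Ti⁴⁺ < K⁺ < Rb⁺ < Cs⁺ < I⁻; the 3rd-largest ion is Rb⁺.

Rb⁺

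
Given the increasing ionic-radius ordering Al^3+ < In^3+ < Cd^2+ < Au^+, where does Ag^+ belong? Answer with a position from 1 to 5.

4

Tabulating Z and e⁻: Al^3+ has 10 e⁻ (Z=13), In^3+ has 46 e⁻ (Z=49), Cd^2+ has 46 e⁻ (Z=48), Ag^+ has 46 e⁻ (Z=47), Au^+ has 78 e⁻ (Z=79). Al^3+ < In^3+ (same group, period 3 vs 5); In^3+ < Cd^2+ (isoelectronic, higher Z=49 is smaller); Cd^2+ < Ag^+ (isoelectronic, higher Z=48 is smaller); Ag^+ < Au^+ (same group, 1 shell fewer).
The complete sequence is Al^3+ < In^3+ < Cd^2+ < Ag^+ < Au^+. Ag^+ sits at position 4.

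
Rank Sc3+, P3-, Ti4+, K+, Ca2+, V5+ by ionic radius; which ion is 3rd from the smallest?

Sc3+

All of these have 18 electrons (isoelectronic). With the same electron cloud, the ion with the most protons pulls it in tightest. Nuclear charges: V5+ (Z=23), Ti4+ (Z=22), Sc3+ (Z=21), Ca2+ (Z=20), K+ (Z=19), P3- (Z=15). Highest Z is smallest.
Full ascending order: V5+ < Ti4+ < Sc3+ < Ca2+ < K+ < P3-. Counting from the smallest, position 3 is Sc3+.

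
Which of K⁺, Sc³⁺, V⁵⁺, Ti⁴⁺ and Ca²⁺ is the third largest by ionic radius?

Sc³⁺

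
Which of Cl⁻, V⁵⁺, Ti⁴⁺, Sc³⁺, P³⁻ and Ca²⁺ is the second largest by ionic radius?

Cl⁻

Each ion has 18 electrons. The ranking follows nuclear charge in reverse — greater Z gives a smaller radius. V⁵⁺ (Z=23), Ti⁴⁺ (Z=22), Sc³⁺ (Z=21), Ca²⁺ (Z=20), Cl⁻ (Z=17), P³⁻ (Z=15).
Ordering: V⁵⁺ < Ti⁴⁺ < Sc³⁺ < Ca²⁺ < Cl⁻ < P³⁻. The second largest is Cl⁻.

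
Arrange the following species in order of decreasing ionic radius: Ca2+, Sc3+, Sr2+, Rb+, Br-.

Tabulating Z and e⁻: Sc3+: 18 e⁻, Z=21, Ca2+: 18 e⁻, Z=20, Sr2+: 36 e⁻, Z=38, Rb+: 36 e⁻, Z=37, Br-: 36 e⁻, Z=35. Sc3+ < Ca2+ (both 18 e⁻, Z=21>20); Ca2+ < Sr2+ (same group, 1 shell fewer); Sr2+ < Rb+ (both 36 e⁻, Z=38>37); Rb+ < Br- (isoelectronic, higher Z=37 is smaller).

Br- > Rb+ > Sr2+ > Ca2+ > Sc3+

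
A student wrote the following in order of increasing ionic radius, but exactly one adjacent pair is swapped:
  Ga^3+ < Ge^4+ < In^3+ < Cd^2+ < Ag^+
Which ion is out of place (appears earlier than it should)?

Scanning neighbour by neighbour, only Ga^3+/Ge^4+ violates a trend: Ge^4+ and Ga^3+ share 28 electrons; the higher nuclear charge on Ge (Z=32) contracts it more, so Ge^4+ < Ga^3+. That makes Ga^3+ the one sitting a position early relative to where it belongs.

Ga^3+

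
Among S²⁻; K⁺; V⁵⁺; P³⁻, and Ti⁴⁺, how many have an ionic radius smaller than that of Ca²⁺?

Isoelectronic series (18 e⁻ each). Size is set by nuclear charge: more protons means a smaller ion. V⁵⁺ (Z=23), Ti⁴⁺ (Z=22), Ca²⁺ (Z=20), K⁺ (Z=19), S²⁻ (Z=16), P³⁻ (Z=15).
Ordering all of them (including Ca²⁺) by radius gives V⁵⁺ < Ti⁴⁺ < Ca²⁺ < K⁺ < S²⁻ < P³⁻. Count: 2.

2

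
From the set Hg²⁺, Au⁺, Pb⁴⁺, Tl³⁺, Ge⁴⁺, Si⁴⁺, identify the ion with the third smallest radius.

First list Z and electron count for each: Si⁴⁺ has 10 e⁻ (Z=14), Ge⁴⁺ has 28 e⁻ (Z=32), Pb⁴⁺ has 78 e⁻ (Z=82), Tl³⁺ has 78 e⁻ (Z=81), Hg²⁺ has 78 e⁻ (Z=80), Au⁺ has 78 e⁻ (Z=79). Si⁴⁺ < Ge⁴⁺ (same group, 1 shell fewer); Ge⁴⁺ < Pb⁴⁺ (same group, period 4 vs 6); Pb⁴⁺ < Tl³⁺ (isoelectronic, higher Z=82 is smaller); Tl³⁺ < Hg²⁺ (isoelectronic, higher Z=81 is smaller); Hg²⁺ < Au⁺ (isoelectronic, higher Z=80 is smaller).
Ordering: Si⁴⁺ < Ge⁴⁺ < Pb⁴⁺ < Tl³⁺ < Hg²⁺ < Au⁺. The third smallest is Pb⁴⁺.

Pb⁴⁺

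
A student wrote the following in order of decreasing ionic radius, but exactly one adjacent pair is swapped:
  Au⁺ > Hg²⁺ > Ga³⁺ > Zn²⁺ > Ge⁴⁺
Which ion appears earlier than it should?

Ga³⁺

Scanning neighbour by neighbour, only Ga³⁺/Zn²⁺ violates a trend: both have 28 electrons but Z(Ga)=31 > Z(Zn)=30, so Ga³⁺ should be the smaller of the two. That makes Ga³⁺ the one sitting a position early relative to where it belongs.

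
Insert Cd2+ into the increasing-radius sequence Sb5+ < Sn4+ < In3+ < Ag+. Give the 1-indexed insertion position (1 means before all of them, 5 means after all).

4

Each ion has 46 electrons. The ranking follows nuclear charge in reverse — greater Z gives a smaller radius. Sb5+ (Z=51), Sn4+ (Z=50), In3+ (Z=49), Cd2+ (Z=48), Ag+ (Z=47).
With Cd2+ included the full order is Sb5+ < Sn4+ < In3+ < Cd2+ < Ag+, so it takes position 4.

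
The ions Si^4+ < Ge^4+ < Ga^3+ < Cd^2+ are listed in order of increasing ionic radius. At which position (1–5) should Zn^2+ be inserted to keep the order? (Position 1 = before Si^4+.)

4

Electron counts and nuclear charges: Si^4+ (Z=14, 10 e⁻), Ge^4+ (Z=32, 28 e⁻), Ga^3+ (Z=31, 28 e⁻), Zn^2+ (Z=30, 28 e⁻), Cd^2+ (Z=48, 46 e⁻). Si^4+ < Ge^4+ (same group, period 3 vs 4); Ge^4+ < Ga^3+ (both 28 e⁻, Z=32>31); Ga^3+ < Zn^2+ (isoelectronic, higher Z=31 is smaller); Zn^2+ < Cd^2+ (same group, period 4 vs 5).
Merged order: Si^4+ < Ge^4+ < Ga^3+ < Zn^2+ < Cd^2+ — Zn^2+ is number 4.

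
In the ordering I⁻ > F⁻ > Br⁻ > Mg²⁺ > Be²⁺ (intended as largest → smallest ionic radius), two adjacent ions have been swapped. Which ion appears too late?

Br⁻

The pair F⁻, Br⁻ is the wrong way round — same group and charge — period 2 sits above period 4, so F⁻ is smaller. All other adjacent pairs agree with periodic trends, so Br⁻ is the misplaced ion.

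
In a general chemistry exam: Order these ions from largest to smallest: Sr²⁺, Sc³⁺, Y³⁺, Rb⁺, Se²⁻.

First list Z and electron count for each: Sc³⁺ has 18 e⁻ (Z=21), Y³⁺ has 36 e⁻ (Z=39), Sr²⁺ has 36 e⁻ (Z=38), Rb⁺ has 36 e⁻ (Z=37), Se²⁻ has 36 e⁻ (Z=34). Sc³⁺ < Y³⁺ (same group, period 4 vs 5); Y³⁺ < Sr²⁺ (both 36 e⁻, Z=39>38); Sr²⁺ < Rb⁺ (both 36 e⁻, Z=38>37); Rb⁺ < Se²⁻ (isoelectronic, higher Z=37 is smaller).

Se²⁻ > Rb⁺ > Sr²⁺ > Y³⁺ > Sc³⁺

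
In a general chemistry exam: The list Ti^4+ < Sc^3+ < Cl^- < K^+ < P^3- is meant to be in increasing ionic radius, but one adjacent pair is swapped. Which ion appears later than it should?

Check each adjacent pair. Cl^- and K^+ are reversed: both have 18 electrons but Z(K)=19 > Z(Cl)=17, so K^+ should be the smaller of the two. No other neighbouring pair contradicts the periodic trends, so K^+ is the ion listed too late.

K^+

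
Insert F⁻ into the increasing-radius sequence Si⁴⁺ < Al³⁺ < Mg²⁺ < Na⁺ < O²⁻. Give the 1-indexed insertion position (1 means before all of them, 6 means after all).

Each ion has 10 electrons. The ranking follows nuclear charge in reverse — greater Z gives a smaller radius. Si⁴⁺ (Z=14), Al³⁺ (Z=13), Mg²⁺ (Z=12), Na⁺ (Z=11), F⁻ (Z=9), O²⁻ (Z=8).
With F⁻ included the full order is Si⁴⁺ < Al³⁺ < Mg²⁺ < Na⁺ < F⁻ < O²⁻, so it takes position 5.

5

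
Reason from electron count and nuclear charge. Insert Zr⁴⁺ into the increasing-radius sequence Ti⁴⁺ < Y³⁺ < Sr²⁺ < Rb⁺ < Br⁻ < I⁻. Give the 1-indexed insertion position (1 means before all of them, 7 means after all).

2

First list Z and electron count for each: Ti⁴⁺: 18 e⁻, Z=22, Zr⁴⁺: 36 e⁻, Z=40, Y³⁺: 36 e⁻, Z=39, Sr²⁺: 36 e⁻, Z=38, Rb⁺: 36 e⁻, Z=37, Br⁻: 36 e⁻, Z=35, I⁻: 54 e⁻, Z=53. Ti⁴⁺ < Zr⁴⁺ (same group, period 4 vs 5); Zr⁴⁺ < Y³⁺ (isoelectronic, higher Z=40 is smaller); Y³⁺ < Sr²⁺ (both 36 e⁻, Z=39>38); Sr²⁺ < Rb⁺ (isoelectronic, higher Z=38 is smaller); Rb⁺ < Br⁻ (both 36 e⁻, Z=37>35); Br⁻ < I⁻ (same group, period 4 vs 5).
The complete sequence is Ti⁴⁺ < Zr⁴⁺ < Y³⁺ < Sr²⁺ < Rb⁺ < Br⁻ < I⁻. Zr⁴⁺ sits at position 2.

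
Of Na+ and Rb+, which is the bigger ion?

Rb+

All are in the same group with charge +1. Radius grows down the group as n (the outermost shell) increases.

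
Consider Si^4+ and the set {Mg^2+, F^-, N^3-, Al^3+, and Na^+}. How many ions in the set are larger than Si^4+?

5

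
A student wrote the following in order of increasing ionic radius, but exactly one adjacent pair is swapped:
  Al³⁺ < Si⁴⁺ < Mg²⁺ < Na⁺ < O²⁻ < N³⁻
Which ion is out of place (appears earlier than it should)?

Check each adjacent pair. Al³⁺ and Si⁴⁺ are reversed: both have 10 electrons but Z(Si)=14 > Z(Al)=13, so Si⁴⁺ should be the smaller of the two. No other neighbouring pair contradicts the periodic trends, so Al³⁺ is the ion listed too early.

Al³⁺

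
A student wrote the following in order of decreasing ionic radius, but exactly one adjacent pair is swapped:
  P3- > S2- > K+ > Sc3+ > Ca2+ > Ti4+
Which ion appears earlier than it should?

Scanning neighbour by neighbour, only Sc3+/Ca2+ violates a trend: Sc3+ and Ca2+ share 18 electrons; the higher nuclear charge on Sc (Z=21) contracts it more, so Sc3+ < Ca2+. That makes Sc3+ the one sitting a position early relative to where it belongs.

Sc3+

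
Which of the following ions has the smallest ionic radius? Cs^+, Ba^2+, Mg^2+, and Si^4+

Si^4+: 10 e⁻, Z=14, Mg^2+: 10 e⁻, Z=12, Ba^2+: 54 e⁻, Z=56, Cs^+: 54 e⁻, Z=55. Si^4+ < Mg^2+ (both 10 e⁻, Z=14>12); Mg^2+ < Ba^2+ (same group, 3 shells fewer); Ba^2+ < Cs^+ (isoelectronic, higher Z=56 is smaller).

Si^4+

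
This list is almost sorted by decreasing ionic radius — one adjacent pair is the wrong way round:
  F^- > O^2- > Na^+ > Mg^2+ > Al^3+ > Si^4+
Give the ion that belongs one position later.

F^-

Compare adjacent ions: F^- and O^2- share 10 electrons; the higher nuclear charge on F (Z=9) contracts it more, so F^- < O^2- — yet in this decreasing list F^- sits before O^2-. Nothing else is reversed, so F^- should move one place to the right.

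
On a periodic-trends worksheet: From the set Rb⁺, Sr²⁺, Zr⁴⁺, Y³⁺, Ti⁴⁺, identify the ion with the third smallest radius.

Tabulating Z and e⁻: Ti⁴⁺: 18 e⁻, Z=22, Zr⁴⁺: 36 e⁻, Z=40, Y³⁺: 36 e⁻, Z=39, Sr²⁺: 36 e⁻, Z=38, Rb⁺: 36 e⁻, Z=37. Ti⁴⁺ < Zr⁴⁺ (same group, 1 shell fewer); Zr⁴⁺ < Y³⁺ (both 36 e⁻, Z=40>39); Y³⁺ < Sr²⁺ (isoelectronic, higher Z=39 is smaller); Sr²⁺ < Rb⁺ (both 36 e⁻, Z=38>37).
Full ascending order: Ti⁴⁺ < Zr⁴⁺ < Y³⁺ < Sr²⁺ < Rb⁺. Counting from the smallest, position 3 is Y³⁺.

Y³⁺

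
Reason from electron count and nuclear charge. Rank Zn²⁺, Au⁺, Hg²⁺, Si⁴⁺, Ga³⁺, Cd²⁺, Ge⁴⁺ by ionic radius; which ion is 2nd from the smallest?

Ge⁴⁺

Si⁴⁺: 10 e⁻, Z=14, Ge⁴⁺: 28 e⁻, Z=32, Ga³⁺: 28 e⁻, Z=31, Zn²⁺: 28 e⁻, Z=30, Cd²⁺: 46 e⁻, Z=48, Hg²⁺: 78 e⁻, Z=80, Au⁺: 78 e⁻, Z=79. Si⁴⁺ < Ge⁴⁺ (same group, 1 shell fewer); Ge⁴⁺ < Ga³⁺ (isoelectronic, higher Z=32 is smaller); Ga³⁺ < Zn²⁺ (both 28 e⁻, Z=31>30); Zn²⁺ < Cd²⁺ (same group, period 4 vs 5); Cd²⁺ < Hg²⁺ (same group, 1 shell fewer); Hg²⁺ < Au⁺ (both 78 e⁻, Z=80>79).
So the order is Si⁴⁺ < Ge⁴⁺ < Ga³⁺ < Zn²⁺ < Cd²⁺ < Hg²⁺ < Au⁺; the 2nd-smallest ion is Ge⁴⁺.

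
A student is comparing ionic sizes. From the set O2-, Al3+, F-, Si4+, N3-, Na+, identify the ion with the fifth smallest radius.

O2-

These species are isoelectronic with 10 electrons. The only difference is the number of protons: Si4+ (Z=14), Al3+ (Z=13), Na+ (Z=11), F- (Z=9), O2- (Z=8), N3- (Z=7). The strongest nuclear pull (Si4+) gives the smallest ion.
So the order is Si4+ < Al3+ < Na+ < F- < O2- < N3-; the 5th-smallest ion is O2-.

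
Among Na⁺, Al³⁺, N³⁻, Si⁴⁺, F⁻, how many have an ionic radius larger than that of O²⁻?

All of these have 10 electrons (isoelectronic). With the same electron cloud, the ion with the most protons pulls it in tightest. Nuclear charges: Si⁴⁺ (Z=14), Al³⁺ (Z=13), Na⁺ (Z=11), F⁻ (Z=9), O²⁻ (Z=8), N³⁻ (Z=7). Highest Z is smallest.
Relative to O²⁻, the ions that are larger are N³⁻. Count: 1.

1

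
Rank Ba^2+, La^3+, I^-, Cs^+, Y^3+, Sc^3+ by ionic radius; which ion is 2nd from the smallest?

Y^3+

Electron counts and nuclear charges: Sc^3+ (Z=21, 18 e⁻), Y^3+ (Z=39, 36 e⁻), La^3+ (Z=57, 54 e⁻), Ba^2+ (Z=56, 54 e⁻), Cs^+ (Z=55, 54 e⁻), I^- (Z=53, 54 e⁻). Sc^3+ < Y^3+ (same group, 1 shell fewer); Y^3+ < La^3+ (same group, period 5 vs 6); La^3+ < Ba^2+ (both 54 e⁻, Z=57>56); Ba^2+ < Cs^+ (both 54 e⁻, Z=56>55); Cs^+ < I^- (both 54 e⁻, Z=55>53).
Full ascending order: Sc^3+ < Y^3+ < La^3+ < Ba^2+ < Cs^+ < I^-. Counting from the smallest, position 2 is Y^3+.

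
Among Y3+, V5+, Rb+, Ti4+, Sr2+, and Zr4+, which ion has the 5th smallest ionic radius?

Work out protons and electrons: V5+ (Z=23, 18 e⁻), Ti4+ (Z=22, 18 e⁻), Zr4+ (Z=40, 36 e⁻), Y3+ (Z=39, 36 e⁻), Sr2+ (Z=38, 36 e⁻), Rb+ (Z=37, 36 e⁻). V5+ < Ti4+ (isoelectronic, higher Z=23 is smaller); Ti4+ < Zr4+ (same group, 1 shell fewer); Zr4+ < Y3+ (isoelectronic, higher Z=40 is smaller); Y3+ < Sr2+ (isoelectronic, higher Z=39 is smaller); Sr2+ < Rb+ (both 36 e⁻, Z=38>37).
So the order is V5+ < Ti4+ < Zr4+ < Y3+ < Sr2+ < Rb+; the 5th-smallest ion is Sr2+.

Sr2+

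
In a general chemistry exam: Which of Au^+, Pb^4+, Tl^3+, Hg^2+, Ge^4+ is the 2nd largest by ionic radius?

Hg^2+

First list Z and electron count for each: Ge^4+ (Z=32, 28 e⁻), Pb^4+ (Z=82, 78 e⁻), Tl^3+ (Z=81, 78 e⁻), Hg^2+ (Z=80, 78 e⁻), Au^+ (Z=79, 78 e⁻). Ge^4+ < Pb^4+ (same group, period 4 vs 6); Pb^4+ < Tl^3+ (both 78 e⁻, Z=82>81); Tl^3+ < Hg^2+ (both 78 e⁻, Z=81>80); Hg^2+ < Au^+ (isoelectronic, higher Z=80 is smaller).
So the order is Ge^4+ < Pb^4+ < Tl^3+ < Hg^2+ < Au^+; the 2nd-largest ion is Hg^2+.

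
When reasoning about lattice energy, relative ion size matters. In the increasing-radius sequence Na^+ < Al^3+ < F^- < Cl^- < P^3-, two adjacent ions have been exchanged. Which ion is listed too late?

Al^3+

Check each adjacent pair. Na^+ and Al^3+ are reversed: they are isoelectronic (10 e⁻) and Al has more protons than Na (13 vs 11), making Al^3+ smaller. No other neighbouring pair contradicts the periodic trends, so Al^3+ is the ion listed too late.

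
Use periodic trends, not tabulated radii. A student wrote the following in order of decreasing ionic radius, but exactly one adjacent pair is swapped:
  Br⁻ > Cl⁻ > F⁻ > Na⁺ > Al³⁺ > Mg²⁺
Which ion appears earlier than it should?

Al³⁺

Scanning neighbour by neighbour, only Al³⁺/Mg²⁺ violates a trend: both have 10 electrons but Z(Al)=13 > Z(Mg)=12, so Al³⁺ should be the smaller of the two. That makes Al³⁺ the one sitting a position early relative to where it belongs.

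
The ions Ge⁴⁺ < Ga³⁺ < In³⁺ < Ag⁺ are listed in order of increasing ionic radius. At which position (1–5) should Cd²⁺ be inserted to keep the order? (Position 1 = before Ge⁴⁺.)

4

Work out protons and electrons: Ge⁴⁺ has 28 e⁻ (Z=32), Ga³⁺ has 28 e⁻ (Z=31), In³⁺ has 46 e⁻ (Z=49), Cd²⁺ has 46 e⁻ (Z=48), Ag⁺ has 46 e⁻ (Z=47). Ge⁴⁺ < Ga³⁺ (isoelectronic, higher Z=32 is smaller); Ga³⁺ < In³⁺ (same group, period 4 vs 5); In³⁺ < Cd²⁺ (both 46 e⁻, Z=49>48); Cd²⁺ < Ag⁺ (isoelectronic, higher Z=48 is smaller).
With Cd²⁺ included the full order is Ge⁴⁺ < Ga³⁺ < In³⁺ < Cd²⁺ < Ag⁺, so it takes position 4.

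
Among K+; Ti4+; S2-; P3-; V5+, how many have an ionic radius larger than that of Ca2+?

Each ion has 18 electrons. The ranking follows nuclear charge in reverse — greater Z gives a smaller radius. V5+ (Z=23), Ti4+ (Z=22), Ca2+ (Z=20), K+ (Z=19), S2- (Z=16), P3- (Z=15).
Overall: V5+ < Ti4+ < Ca2+ < K+ < S2- < P3-. Ca2+ has 2 below it and 3 above. So 3 are larger.

3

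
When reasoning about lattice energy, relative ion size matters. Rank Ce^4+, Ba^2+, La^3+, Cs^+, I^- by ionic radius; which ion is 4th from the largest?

La^3+

All of these have 54 electrons (isoelectronic). With the same electron cloud, the ion with the most protons pulls it in tightest. Nuclear charges: Ce^4+ (Z=58), La^3+ (Z=57), Ba^2+ (Z=56), Cs^+ (Z=55), I^- (Z=53). Highest Z is smallest.
So the order is Ce^4+ < La^3+ < Ba^2+ < Cs^+ < I^-; the 4th-largest ion is La^3+.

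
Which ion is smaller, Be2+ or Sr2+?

Same group, same charge. Going down the group adds an extra shell of electrons, so the ion gets larger: Be2+ is highest in the group and smallest.

Be2+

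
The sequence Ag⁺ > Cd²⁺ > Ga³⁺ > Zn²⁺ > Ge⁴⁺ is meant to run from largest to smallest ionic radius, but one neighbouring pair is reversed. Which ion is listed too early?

Check each adjacent pair. Ga³⁺ and Zn²⁺ are reversed: Ga³⁺ and Zn²⁺ share 28 electrons; the higher nuclear charge on Ga (Z=31) contracts it more, so Ga³⁺ < Zn²⁺. No other neighbouring pair contradicts the periodic trends, so Ga³⁺ is the ion listed too early.

Ga³⁺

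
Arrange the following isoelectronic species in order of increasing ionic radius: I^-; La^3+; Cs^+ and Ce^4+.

All of these have 54 electrons (isoelectronic). With the same electron cloud, the ion with the most protons pulls it in tightest. Nuclear charges: Ce^4+ (Z=58), La^3+ (Z=57), Cs^+ (Z=55), I^- (Z=53). Highest Z is smallest.

Ce^4+ < La^3+ < Cs^+ < I^-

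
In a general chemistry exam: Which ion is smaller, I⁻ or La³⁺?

Isoelectronic series (54 e⁻ each). Size is set by nuclear charge: more protons means a smaller ion. La³⁺ (Z=57), I⁻ (Z=53).

La³⁺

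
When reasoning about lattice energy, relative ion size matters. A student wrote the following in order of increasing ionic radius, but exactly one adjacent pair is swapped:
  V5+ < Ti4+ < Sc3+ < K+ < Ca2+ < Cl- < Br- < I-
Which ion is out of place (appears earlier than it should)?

The pair K+, Ca2+ is the wrong way round — both have 18 electrons but Z(Ca)=20 > Z(K)=19, so Ca2+ should be the smaller of the two. All other adjacent pairs agree with periodic trends, so K+ is the misplaced ion.

K+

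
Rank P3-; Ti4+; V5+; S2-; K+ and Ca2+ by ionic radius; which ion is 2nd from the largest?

S2-

Each ion has 18 electrons. The ranking follows nuclear charge in reverse — greater Z gives a smaller radius. V5+ (Z=23), Ti4+ (Z=22), Ca2+ (Z=20), K+ (Z=19), S2- (Z=16), P3- (Z=15).
Ordering: V5+ < Ti4+ < Ca2+ < K+ < S2- < P3-. The 2nd largest is S2-.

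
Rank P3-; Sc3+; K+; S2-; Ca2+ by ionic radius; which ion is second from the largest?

S2-

These species are isoelectronic with 18 electrons. The only difference is the number of protons: Sc3+ (Z=21), Ca2+ (Z=20), K+ (Z=19), S2- (Z=16), P3- (Z=15). The strongest nuclear pull (Sc3+) gives the smallest ion.
So the order is Sc3+ < Ca2+ < K+ < S2- < P3-; the 2nd-largest ion is S2-.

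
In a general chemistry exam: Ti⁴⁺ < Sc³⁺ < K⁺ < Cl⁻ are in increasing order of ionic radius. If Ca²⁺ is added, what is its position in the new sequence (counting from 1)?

3

Isoelectronic series (18 e⁻ each). Size is set by nuclear charge: more protons means a smaller ion. Ti⁴⁺ (Z=22), Sc³⁺ (Z=21), Ca²⁺ (Z=20), K⁺ (Z=19), Cl⁻ (Z=17).
The complete sequence is Ti⁴⁺ < Sc³⁺ < Ca²⁺ < K⁺ < Cl⁻. Ca²⁺ sits at position 3.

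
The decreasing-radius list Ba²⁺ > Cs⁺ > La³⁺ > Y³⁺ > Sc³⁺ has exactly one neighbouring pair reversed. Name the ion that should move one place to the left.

Cs⁺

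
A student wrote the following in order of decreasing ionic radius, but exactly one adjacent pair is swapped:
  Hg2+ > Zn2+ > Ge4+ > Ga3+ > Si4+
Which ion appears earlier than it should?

Ge4+

The pair Ge4+, Ga3+ is the wrong way round — Ge4+ and Ga3+ share 28 electrons; the higher nuclear charge on Ge (Z=32) contracts it more, so Ge4+ < Ga3+. All other adjacent pairs agree with periodic trends, so Ge4+ is the misplaced ion.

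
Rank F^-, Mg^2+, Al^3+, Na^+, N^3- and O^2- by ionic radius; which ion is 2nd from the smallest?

Mg^2+

Each ion has 10 electrons. The ranking follows nuclear charge in reverse — greater Z gives a smaller radius. Al^3+ (Z=13), Mg^2+ (Z=12), Na^+ (Z=11), F^- (Z=9), O^2- (Z=8), N^3- (Z=7).
Ordering: Al^3+ < Mg^2+ < Na^+ < F^- < O^2- < N^3-. The 2nd smallest is Mg^2+.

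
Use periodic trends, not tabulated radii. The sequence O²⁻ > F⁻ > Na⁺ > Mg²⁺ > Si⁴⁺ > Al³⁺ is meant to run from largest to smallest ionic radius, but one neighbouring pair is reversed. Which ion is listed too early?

Si⁴⁺

Check each adjacent pair. Si⁴⁺ and Al³⁺ are reversed: they are isoelectronic (10 e⁻) and Si has more protons than Al (14 vs 13), making Si⁴⁺ smaller. No other neighbouring pair contradicts the periodic trends, so Si⁴⁺ is the ion listed too early.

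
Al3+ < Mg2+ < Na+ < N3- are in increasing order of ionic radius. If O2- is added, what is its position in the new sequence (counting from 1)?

Isoelectronic series (10 e⁻ each). Size is set by nuclear charge: more protons means a smaller ion. Al3+ (Z=13), Mg2+ (Z=12), Na+ (Z=11), O2- (Z=8), N3- (Z=7).
Putting O2- in gives Al3+ < Mg2+ < Na+ < O2- < N3-; it lands at slot 4.

4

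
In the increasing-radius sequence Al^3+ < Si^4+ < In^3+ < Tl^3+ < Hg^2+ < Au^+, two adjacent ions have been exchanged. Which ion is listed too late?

Check each adjacent pair. Al^3+ and Si^4+ are reversed: both have 10 electrons but Z(Si)=14 > Z(Al)=13, so Si^4+ should be the smaller of the two. No other neighbouring pair contradicts the periodic trends, so Si^4+ is the ion listed too late.

Si^4+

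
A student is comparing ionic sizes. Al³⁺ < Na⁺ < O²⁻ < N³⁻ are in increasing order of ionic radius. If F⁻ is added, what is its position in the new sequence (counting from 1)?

3

Each ion has 10 electrons. The ranking follows nuclear charge in reverse — greater Z gives a smaller radius. Al³⁺ (Z=13), Na⁺ (Z=11), F⁻ (Z=9), O²⁻ (Z=8), N³⁻ (Z=7).
Putting F⁻ in gives Al³⁺ < Na⁺ < F⁻ < O²⁻ < N³⁻; it lands at slot 3.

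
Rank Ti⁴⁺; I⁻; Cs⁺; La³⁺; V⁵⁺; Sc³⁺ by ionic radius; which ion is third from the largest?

Tabulating Z and e⁻: V⁵⁺ has 18 e⁻ (Z=23), Ti⁴⁺ has 18 e⁻ (Z=22), Sc³⁺ has 18 e⁻ (Z=21), La³⁺ has 54 e⁻ (Z=57), Cs⁺ has 54 e⁻ (Z=55), I⁻ has 54 e⁻ (Z=53). V⁵⁺ < Ti⁴⁺ (isoelectronic, higher Z=23 is smaller); Ti⁴⁺ < Sc³⁺ (both 18 e⁻, Z=22>21); Sc³⁺ < La³⁺ (same group, period 4 vs 6); La³⁺ < Cs⁺ (isoelectronic, higher Z=57 is smaller); Cs⁺ < I⁻ (both 54 e⁻, Z=55>53).
That gives V⁵⁺ < Ti⁴⁺ < Sc³⁺ < La³⁺ < Cs⁺ < I⁻. From the largest end, number 3 is La³⁺.

La³⁺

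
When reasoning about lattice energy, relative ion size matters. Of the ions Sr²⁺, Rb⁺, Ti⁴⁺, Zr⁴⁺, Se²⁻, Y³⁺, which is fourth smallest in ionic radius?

Sr²⁺

First list Z and electron count for each: Ti⁴⁺ has 18 e⁻ (Z=22), Zr⁴⁺ has 36 e⁻ (Z=40), Y³⁺ has 36 e⁻ (Z=39), Sr²⁺ has 36 e⁻ (Z=38), Rb⁺ has 36 e⁻ (Z=37), Se²⁻ has 36 e⁻ (Z=34). Ti⁴⁺ < Zr⁴⁺ (same group, 1 shell fewer); Zr⁴⁺ < Y³⁺ (isoelectronic, higher Z=40 is smaller); Y³⁺ < Sr²⁺ (isoelectronic, higher Z=39 is smaller); Sr²⁺ < Rb⁺ (isoelectronic, higher Z=38 is smaller); Rb⁺ < Se²⁻ (both 36 e⁻, Z=37>34).
Ordering: Ti⁴⁺ < Zr⁴⁺ < Y³⁺ < Sr²⁺ < Rb⁺ < Se²⁻. The fourth smallest is Sr²⁺.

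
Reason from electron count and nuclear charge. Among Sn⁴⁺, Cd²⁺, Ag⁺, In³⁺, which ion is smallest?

Sn⁴⁺

All of these have 46 electrons (isoelectronic). With the same electron cloud, the ion with the most protons pulls it in tightest. Nuclear charges: Sn⁴⁺ (Z=50), In³⁺ (Z=49), Cd²⁺ (Z=48), Ag⁺ (Z=47). Highest Z is smallest.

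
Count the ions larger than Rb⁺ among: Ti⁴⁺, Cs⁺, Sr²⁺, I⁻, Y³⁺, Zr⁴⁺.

2

Ti⁴⁺: 18 e⁻, Z=22, Zr⁴⁺: 36 e⁻, Z=40, Y³⁺: 36 e⁻, Z=39, Sr²⁺: 36 e⁻, Z=38, Rb⁺: 36 e⁻, Z=37, Cs⁺: 54 e⁻, Z=55, I⁻: 54 e⁻, Z=53. Ti⁴⁺ < Zr⁴⁺ (same group, 1 shell fewer); Zr⁴⁺ < Y³⁺ (isoelectronic, higher Z=40 is smaller); Y³⁺ < Sr²⁺ (isoelectronic, higher Z=39 is smaller); Sr²⁺ < Rb⁺ (isoelectronic, higher Z=38 is smaller); Rb⁺ < Cs⁺ (same group, period 5 vs 6); Cs⁺ < I⁻ (both 54 e⁻, Z=55>53).
Relative to Rb⁺, the ions that are larger are Cs⁺, I⁻. Count: 2.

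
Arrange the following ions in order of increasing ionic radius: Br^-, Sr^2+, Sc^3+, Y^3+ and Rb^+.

Sc^3+ < Y^3+ < Sr^2+ < Rb^+ < Br^-

Tabulating Z and e⁻: Sc^3+ (Z=21, 18 e⁻), Y^3+ (Z=39, 36 e⁻), Sr^2+ (Z=38, 36 e⁻), Rb^+ (Z=37, 36 e⁻), Br^- (Z=35, 36 e⁻). Sc^3+ < Y^3+ (same group, 1 shell fewer); Y^3+ < Sr^2+ (both 36 e⁻, Z=39>38); Sr^2+ < Rb^+ (isoelectronic, higher Z=38 is smaller); Rb^+ < Br^- (both 36 e⁻, Z=37>35).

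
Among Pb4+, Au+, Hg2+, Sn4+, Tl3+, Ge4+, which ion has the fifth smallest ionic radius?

Work out protons and electrons: Ge4+ has 28 e⁻ (Z=32), Sn4+ has 46 e⁻ (Z=50), Pb4+ has 78 e⁻ (Z=82), Tl3+ has 78 e⁻ (Z=81), Hg2+ has 78 e⁻ (Z=80), Au+ has 78 e⁻ (Z=79). Ge4+ < Sn4+ (same group, period 4 vs 5); Sn4+ < Pb4+ (same group, 1 shell fewer); Pb4+ < Tl3+ (isoelectronic, higher Z=82 is smaller); Tl3+ < Hg2+ (isoelectronic, higher Z=81 is smaller); Hg2+ < Au+ (isoelectronic, higher Z=80 is smaller).
That gives Ge4+ < Sn4+ < Pb4+ < Tl3+ < Hg2+ < Au+. From the smallest end, number 5 is Hg2+.

Hg2+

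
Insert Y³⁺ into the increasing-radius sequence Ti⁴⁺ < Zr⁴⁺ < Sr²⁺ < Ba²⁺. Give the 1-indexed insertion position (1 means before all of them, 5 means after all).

Tabulating Z and e⁻: Ti⁴⁺ (Z=22, 18 e⁻), Zr⁴⁺ (Z=40, 36 e⁻), Y³⁺ (Z=39, 36 e⁻), Sr²⁺ (Z=38, 36 e⁻), Ba²⁺ (Z=56, 54 e⁻). Ti⁴⁺ < Zr⁴⁺ (same group, period 4 vs 5); Zr⁴⁺ < Y³⁺ (isoelectronic, higher Z=40 is smaller); Y³⁺ < Sr²⁺ (isoelectronic, higher Z=39 is smaller); Sr²⁺ < Ba²⁺ (same group, 1 shell fewer).
Merged order: Ti⁴⁺ < Zr⁴⁺ < Y³⁺ < Sr²⁺ < Ba²⁺ — Y³⁺ is number 3.

3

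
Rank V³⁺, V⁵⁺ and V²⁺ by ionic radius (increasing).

V⁵⁺ < V³⁺ < V²⁺

These are all V ions. Removing more electrons (higher positive charge) pulls the remaining electrons in closer, so V⁵⁺ is smallest and V²⁺ is largest.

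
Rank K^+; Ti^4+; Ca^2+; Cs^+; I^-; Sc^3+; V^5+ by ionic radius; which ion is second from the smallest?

First list Z and electron count for each: V^5+ (Z=23, 18 e⁻), Ti^4+ (Z=22, 18 e⁻), Sc^3+ (Z=21, 18 e⁻), Ca^2+ (Z=20, 18 e⁻), K^+ (Z=19, 18 e⁻), Cs^+ (Z=55, 54 e⁻), I^- (Z=53, 54 e⁻). V^5+ < Ti^4+ (both 18 e⁻, Z=23>22); Ti^4+ < Sc^3+ (both 18 e⁻, Z=22>21); Sc^3+ < Ca^2+ (isoelectronic, higher Z=21 is smaller); Ca^2+ < K^+ (both 18 e⁻, Z=20>19); K^+ < Cs^+ (same group, period 4 vs 6); Cs^+ < I^- (isoelectronic, higher Z=55 is smaller).
So the order is V^5+ < Ti^4+ < Sc^3+ < Ca^2+ < K^+ < Cs^+ < I^-; the 2nd-smallest ion is Ti^4+.

Ti^4+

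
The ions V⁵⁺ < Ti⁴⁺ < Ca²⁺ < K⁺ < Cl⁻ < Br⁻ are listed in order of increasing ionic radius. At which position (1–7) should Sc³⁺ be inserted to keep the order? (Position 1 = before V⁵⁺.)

3

First list Z and electron count for each: V⁵⁺ (Z=23, 18 e⁻), Ti⁴⁺ (Z=22, 18 e⁻), Sc³⁺ (Z=21, 18 e⁻), Ca²⁺ (Z=20, 18 e⁻), K⁺ (Z=19, 18 e⁻), Cl⁻ (Z=17, 18 e⁻), Br⁻ (Z=35, 36 e⁻). V⁵⁺ < Ti⁴⁺ (both 18 e⁻, Z=23>22); Ti⁴⁺ < Sc³⁺ (isoelectronic, higher Z=22 is smaller); Sc³⁺ < Ca²⁺ (both 18 e⁻, Z=21>20); Ca²⁺ < K⁺ (isoelectronic, higher Z=20 is smaller); K⁺ < Cl⁻ (both 18 e⁻, Z=19>17); Cl⁻ < Br⁻ (same group, period 3 vs 4).
Merged order: V⁵⁺ < Ti⁴⁺ < Sc³⁺ < Ca²⁺ < K⁺ < Cl⁻ < Br⁻ — Sc³⁺ is number 3.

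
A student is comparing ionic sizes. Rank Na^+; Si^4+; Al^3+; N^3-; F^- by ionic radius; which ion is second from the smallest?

All of these have 10 electrons (isoelectronic). With the same electron cloud, the ion with the most protons pulls it in tightest. Nuclear charges: Si^4+ (Z=14), Al^3+ (Z=13), Na^+ (Z=11), F^- (Z=9), N^3- (Z=7). Highest Z is smallest.
That gives Si^4+ < Al^3+ < Na^+ < F^- < N^3-. From the smallest end, number 2 is Al^3+.

Al^3+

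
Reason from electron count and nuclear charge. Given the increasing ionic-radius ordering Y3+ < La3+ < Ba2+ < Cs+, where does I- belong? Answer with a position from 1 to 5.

Tabulating Z and e⁻: Y3+ (Z=39, 36 e⁻), La3+ (Z=57, 54 e⁻), Ba2+ (Z=56, 54 e⁻), Cs+ (Z=55, 54 e⁻), I- (Z=53, 54 e⁻). Y3+ < La3+ (same group, period 5 vs 6); La3+ < Ba2+ (isoelectronic, higher Z=57 is smaller); Ba2+ < Cs+ (isoelectronic, higher Z=56 is smaller); Cs+ < I- (both 54 e⁻, Z=55>53).
The complete sequence is Y3+ < La3+ < Ba2+ < Cs+ < I-. I- sits at position 5.

5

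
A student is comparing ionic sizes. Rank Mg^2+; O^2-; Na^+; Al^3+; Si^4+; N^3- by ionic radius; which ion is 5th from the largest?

All of these have 10 electrons (isoelectronic). With the same electron cloud, the ion with the most protons pulls it in tightest. Nuclear charges: Si^4+ (Z=14), Al^3+ (Z=13), Mg^2+ (Z=12), Na^+ (Z=11), O^2- (Z=8), N^3- (Z=7). Highest Z is smallest.
Ordering: Si^4+ < Al^3+ < Mg^2+ < Na^+ < O^2- < N^3-. The 5th largest is Al^3+.

Al^3+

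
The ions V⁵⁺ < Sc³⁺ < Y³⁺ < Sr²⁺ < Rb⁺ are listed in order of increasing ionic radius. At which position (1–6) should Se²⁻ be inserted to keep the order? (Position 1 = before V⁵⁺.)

First list Z and electron count for each: V⁵⁺: 18 e⁻, Z=23, Sc³⁺: 18 e⁻, Z=21, Y³⁺: 36 e⁻, Z=39, Sr²⁺: 36 e⁻, Z=38, Rb⁺: 36 e⁻, Z=37, Se²⁻: 36 e⁻, Z=34. V⁵⁺ < Sc³⁺ (isoelectronic, higher Z=23 is smaller); Sc³⁺ < Y³⁺ (same group, 1 shell fewer); Y³⁺ < Sr²⁺ (isoelectronic, higher Z=39 is smaller); Sr²⁺ < Rb⁺ (isoelectronic, higher Z=38 is smaller); Rb⁺ < Se²⁻ (both 36 e⁻, Z=37>34).
With Se²⁻ included the full order is V⁵⁺ < Sc³⁺ < Y³⁺ < Sr²⁺ < Rb⁺ < Se²⁻, so it takes position 6.

6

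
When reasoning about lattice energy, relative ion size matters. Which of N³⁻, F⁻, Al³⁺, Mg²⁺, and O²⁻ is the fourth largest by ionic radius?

Isoelectronic series (10 e⁻ each). Size is set by nuclear charge: more protons means a smaller ion. Al³⁺ (Z=13), Mg²⁺ (Z=12), F⁻ (Z=9), O²⁻ (Z=8), N³⁻ (Z=7).
Full ascending order: Al³⁺ < Mg²⁺ < F⁻ < O²⁻ < N³⁻. Counting from the largest, position 4 is Mg²⁺.

Mg²⁺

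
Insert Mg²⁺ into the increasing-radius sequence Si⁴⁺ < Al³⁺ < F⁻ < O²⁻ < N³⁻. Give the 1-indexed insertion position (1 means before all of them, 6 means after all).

3

Each ion has 10 electrons. The ranking follows nuclear charge in reverse — greater Z gives a smaller radius. Si⁴⁺ (Z=14), Al³⁺ (Z=13), Mg²⁺ (Z=12), F⁻ (Z=9), O²⁻ (Z=8), N³⁻ (Z=7).
The complete sequence is Si⁴⁺ < Al³⁺ < Mg²⁺ < F⁻ < O²⁻ < N³⁻. Mg²⁺ sits at position 3.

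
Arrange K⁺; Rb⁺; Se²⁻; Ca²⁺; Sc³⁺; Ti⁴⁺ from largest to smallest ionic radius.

Se²⁻ > Rb⁺ > K⁺ > Ca²⁺ > Sc³⁺ > Ti⁴⁺

Work out protons and electrons: Ti⁴⁺ (Z=22, 18 e⁻), Sc³⁺ (Z=21, 18 e⁻), Ca²⁺ (Z=20, 18 e⁻), K⁺ (Z=19, 18 e⁻), Rb⁺ (Z=37, 36 e⁻), Se²⁻ (Z=34, 36 e⁻). Ti⁴⁺ < Sc³⁺ (both 18 e⁻, Z=22>21); Sc³⁺ < Ca²⁺ (both 18 e⁻, Z=21>20); Ca²⁺ < K⁺ (isoelectronic, higher Z=20 is smaller); K⁺ < Rb⁺ (same group, period 4 vs 5); Rb⁺ < Se²⁻ (both 36 e⁻, Z=37>34).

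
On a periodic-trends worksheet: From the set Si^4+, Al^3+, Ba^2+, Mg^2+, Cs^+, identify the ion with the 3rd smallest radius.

Mg^2+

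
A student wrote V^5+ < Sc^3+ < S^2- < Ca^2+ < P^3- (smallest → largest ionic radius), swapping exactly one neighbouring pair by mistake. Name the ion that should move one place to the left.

Scanning neighbour by neighbour, only S^2-/Ca^2+ violates a trend: Ca^2+ and S^2- share 18 electrons; the higher nuclear charge on Ca (Z=20) contracts it more, so Ca^2+ < S^2-. That makes Ca^2+ the one sitting a position late relative to where it belongs.

Ca^2+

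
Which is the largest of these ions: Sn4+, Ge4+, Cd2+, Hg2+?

Hg2+

Ge4+: 28 e⁻, Z=32, Sn4+: 46 e⁻, Z=50, Cd2+: 46 e⁻, Z=48, Hg2+: 78 e⁻, Z=80. Ge4+ < Sn4+ (same group, period 4 vs 5); Sn4+ < Cd2+ (both 46 e⁻, Z=50>48); Cd2+ < Hg2+ (same group, 1 shell fewer).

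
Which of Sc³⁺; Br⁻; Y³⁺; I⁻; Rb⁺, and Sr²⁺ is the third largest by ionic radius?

Rb⁺

Electron counts and nuclear charges: Sc³⁺ has 18 e⁻ (Z=21), Y³⁺ has 36 e⁻ (Z=39), Sr²⁺ has 36 e⁻ (Z=38), Rb⁺ has 36 e⁻ (Z=37), Br⁻ has 36 e⁻ (Z=35), I⁻ has 54 e⁻ (Z=53). Sc³⁺ < Y³⁺ (same group, period 4 vs 5); Y³⁺ < Sr²⁺ (isoelectronic, higher Z=39 is smaller); Sr²⁺ < Rb⁺ (both 36 e⁻, Z=38>37); Rb⁺ < Br⁻ (isoelectronic, higher Z=37 is smaller); Br⁻ < I⁻ (same group, period 4 vs 5).
Ordering: Sc³⁺ < Y³⁺ < Sr²⁺ < Rb⁺ < Br⁻ < I⁻. The third largest is Rb⁺.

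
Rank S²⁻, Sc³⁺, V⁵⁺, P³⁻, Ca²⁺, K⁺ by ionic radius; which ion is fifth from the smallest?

Each ion has 18 electrons. The ranking follows nuclear charge in reverse — greater Z gives a smaller radius. V⁵⁺ (Z=23), Sc³⁺ (Z=21), Ca²⁺ (Z=20), K⁺ (Z=19), S²⁻ (Z=16), P³⁻ (Z=15).
So the order is V⁵⁺ < Sc³⁺ < Ca²⁺ < K⁺ < S²⁻ < P³⁻; the 5th-smallest ion is S²⁻.

S²⁻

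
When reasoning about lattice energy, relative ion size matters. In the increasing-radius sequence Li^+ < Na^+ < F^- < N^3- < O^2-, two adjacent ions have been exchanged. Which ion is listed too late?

Compare adjacent ions: O^2- and N^3- share 10 electrons; the higher nuclear charge on O (Z=8) contracts it more, so O^2- < N^3- — yet in this increasing list N^3- sits before O^2-. Nothing else is reversed, so O^2- should move one place to the left.

O^2-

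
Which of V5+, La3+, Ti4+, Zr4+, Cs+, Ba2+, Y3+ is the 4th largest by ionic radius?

Y3+

First list Z and electron count for each: V5+ (Z=23, 18 e⁻), Ti4+ (Z=22, 18 e⁻), Zr4+ (Z=40, 36 e⁻), Y3+ (Z=39, 36 e⁻), La3+ (Z=57, 54 e⁻), Ba2+ (Z=56, 54 e⁻), Cs+ (Z=55, 54 e⁻). V5+ < Ti4+ (both 18 e⁻, Z=23>22); Ti4+ < Zr4+ (same group, period 4 vs 5); Zr4+ < Y3+ (both 36 e⁻, Z=40>39); Y3+ < La3+ (same group, period 5 vs 6); La3+ < Ba2+ (both 54 e⁻, Z=57>56); Ba2+ < Cs+ (isoelectronic, higher Z=56 is smaller).
That gives V5+ < Ti4+ < Zr4+ < Y3+ < La3+ < Ba2+ < Cs+. From the largest end, number 4 is Y3+.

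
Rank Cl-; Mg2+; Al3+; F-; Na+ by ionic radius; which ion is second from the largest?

Tabulating Z and e⁻: Al3+ (Z=13, 10 e⁻), Mg2+ (Z=12, 10 e⁻), Na+ (Z=11, 10 e⁻), F- (Z=9, 10 e⁻), Cl- (Z=17, 18 e⁻). Al3+ < Mg2+ (isoelectronic, higher Z=13 is smaller); Mg2+ < Na+ (both 10 e⁻, Z=12>11); Na+ < F- (both 10 e⁻, Z=11>9); F- < Cl- (same group, 1 shell fewer).
That gives Al3+ < Mg2+ < Na+ < F- < Cl-. From the largest end, number 2 is F-.

F-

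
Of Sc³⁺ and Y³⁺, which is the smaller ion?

Sc³⁺

Same group, same charge. Going down the group adds an extra shell of electrons, so the ion gets larger: Sc³⁺ is highest in the group and smallest.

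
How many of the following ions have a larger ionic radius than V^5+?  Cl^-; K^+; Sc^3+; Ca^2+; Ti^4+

Isoelectronic series (18 e⁻ each). Size is set by nuclear charge: more protons means a smaller ion. V^5+ (Z=23), Ti^4+ (Z=22), Sc^3+ (Z=21), Ca^2+ (Z=20), K^+ (Z=19), Cl^- (Z=17).
Overall: V^5+ < Ti^4+ < Sc^3+ < Ca^2+ < K^+ < Cl^-. V^5+ has 0 below it and 5 above. So 5 are larger.

5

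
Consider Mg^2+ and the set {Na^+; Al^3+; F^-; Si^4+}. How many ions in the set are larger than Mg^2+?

Isoelectronic series (10 e⁻ each). Size is set by nuclear charge: more protons means a smaller ion. Si^4+ (Z=14), Al^3+ (Z=13), Mg^2+ (Z=12), Na^+ (Z=11), F^- (Z=9).
Overall: Si^4+ < Al^3+ < Mg^2+ < Na^+ < F^-. Mg^2+ has 2 below it and 2 above. That's 2.

2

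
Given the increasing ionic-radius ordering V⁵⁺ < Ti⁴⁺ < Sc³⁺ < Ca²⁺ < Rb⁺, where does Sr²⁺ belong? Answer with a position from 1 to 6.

V⁵⁺ has 18 e⁻ (Z=23), Ti⁴⁺ has 18 e⁻ (Z=22), Sc³⁺ has 18 e⁻ (Z=21), Ca²⁺ has 18 e⁻ (Z=20), Sr²⁺ has 36 e⁻ (Z=38), Rb⁺ has 36 e⁻ (Z=37). V⁵⁺ < Ti⁴⁺ (both 18 e⁻, Z=23>22); Ti⁴⁺ < Sc³⁺ (isoelectronic, higher Z=22 is smaller); Sc³⁺ < Ca²⁺ (isoelectronic, higher Z=21 is smaller); Ca²⁺ < Sr²⁺ (same group, 1 shell fewer); Sr²⁺ < Rb⁺ (isoelectronic, higher Z=38 is smaller).
The complete sequence is V⁵⁺ < Ti⁴⁺ < Sc³⁺ < Ca²⁺ < Sr²⁺ < Rb⁺. Sr²⁺ sits at position 5.

5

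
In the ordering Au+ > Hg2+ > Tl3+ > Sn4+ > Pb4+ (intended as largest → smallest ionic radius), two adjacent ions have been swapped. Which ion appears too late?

Pb4+

Scanning neighbour by neighbour, only Sn4+/Pb4+ violates a trend: Sn4+ and Pb4+ are in one column with the same charge; the lighter period-5 ion has one fewer shell and is smaller. That makes Pb4+ the one sitting a position late relative to where it belongs.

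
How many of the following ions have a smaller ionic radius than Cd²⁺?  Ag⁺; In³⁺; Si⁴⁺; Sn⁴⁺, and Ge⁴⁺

4

Electron counts and nuclear charges: Si⁴⁺: 10 e⁻, Z=14, Ge⁴⁺: 28 e⁻, Z=32, Sn⁴⁺: 46 e⁻, Z=50, In³⁺: 46 e⁻, Z=49, Cd²⁺: 46 e⁻, Z=48, Ag⁺: 46 e⁻, Z=47. Si⁴⁺ < Ge⁴⁺ (same group, period 3 vs 4); Ge⁴⁺ < Sn⁴⁺ (same group, 1 shell fewer); Sn⁴⁺ < In³⁺ (both 46 e⁻, Z=50>49); In³⁺ < Cd²⁺ (both 46 e⁻, Z=49>48); Cd²⁺ < Ag⁺ (both 46 e⁻, Z=48>47).
Overall: Si⁴⁺ < Ge⁴⁺ < Sn⁴⁺ < In³⁺ < Cd²⁺ < Ag⁺. Cd²⁺ has 4 below it and 1 above. So 4 are smaller.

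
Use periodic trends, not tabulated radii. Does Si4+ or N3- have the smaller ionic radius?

Si4+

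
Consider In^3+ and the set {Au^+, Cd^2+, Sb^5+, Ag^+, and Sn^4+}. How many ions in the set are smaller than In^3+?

First list Z and electron count for each: Sb^5+: 46 e⁻, Z=51, Sn^4+: 46 e⁻, Z=50, In^3+: 46 e⁻, Z=49, Cd^2+: 46 e⁻, Z=48, Ag^+: 46 e⁻, Z=47, Au^+: 78 e⁻, Z=79. Sb^5+ < Sn^4+ (isoelectronic, higher Z=51 is smaller); Sn^4+ < In^3+ (both 46 e⁻, Z=50>49); In^3+ < Cd^2+ (both 46 e⁻, Z=49>48); Cd^2+ < Ag^+ (both 46 e⁻, Z=48>47); Ag^+ < Au^+ (same group, 1 shell fewer).
Placing each against In^3+: smaller — Sb^5+, Sn^4+; larger — Cd^2+, Ag^+, Au^+. So 2 are smaller.

2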